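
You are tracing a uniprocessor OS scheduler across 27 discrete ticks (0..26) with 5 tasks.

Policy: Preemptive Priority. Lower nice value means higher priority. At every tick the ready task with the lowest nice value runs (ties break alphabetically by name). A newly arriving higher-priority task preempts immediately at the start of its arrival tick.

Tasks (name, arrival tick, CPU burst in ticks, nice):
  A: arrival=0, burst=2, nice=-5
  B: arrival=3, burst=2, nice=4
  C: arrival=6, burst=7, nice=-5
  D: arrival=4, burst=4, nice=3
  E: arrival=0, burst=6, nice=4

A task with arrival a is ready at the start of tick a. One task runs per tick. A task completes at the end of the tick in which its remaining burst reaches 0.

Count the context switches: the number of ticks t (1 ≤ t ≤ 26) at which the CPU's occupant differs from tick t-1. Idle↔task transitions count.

t=0: ready={A,E} → run A
t=1: ready={A,E} → run A
t=2: ready={E} → run E
t=3: ready={B,E} → run B
t=4: ready={B,D,E} → run D
t=5: ready={B,D,E} → run D
t=6: ready={B,C,D,E} → run C
t=7: ready={B,C,D,E} → run C
t=8: ready={B,C,D,E} → run C
t=9: ready={B,C,D,E} → run C
t=10: ready={B,C,D,E} → run C
t=11: ready={B,C,D,E} → run C
t=12: ready={B,C,D,E} → run C
t=13: ready={B,D,E} → run D
t=14: ready={B,D,E} → run D
t=15: ready={B,E} → run B
t=16: ready={E} → run E
t=17: ready={E} → run E
t=18: ready={E} → run E
t=19: ready={E} → run E
t=20: ready={E} → run E
t=21: (idle)
t=22: (idle)
t=23: (idle)
t=24: (idle)
t=25: (idle)
t=26: (idle)

context switches = 8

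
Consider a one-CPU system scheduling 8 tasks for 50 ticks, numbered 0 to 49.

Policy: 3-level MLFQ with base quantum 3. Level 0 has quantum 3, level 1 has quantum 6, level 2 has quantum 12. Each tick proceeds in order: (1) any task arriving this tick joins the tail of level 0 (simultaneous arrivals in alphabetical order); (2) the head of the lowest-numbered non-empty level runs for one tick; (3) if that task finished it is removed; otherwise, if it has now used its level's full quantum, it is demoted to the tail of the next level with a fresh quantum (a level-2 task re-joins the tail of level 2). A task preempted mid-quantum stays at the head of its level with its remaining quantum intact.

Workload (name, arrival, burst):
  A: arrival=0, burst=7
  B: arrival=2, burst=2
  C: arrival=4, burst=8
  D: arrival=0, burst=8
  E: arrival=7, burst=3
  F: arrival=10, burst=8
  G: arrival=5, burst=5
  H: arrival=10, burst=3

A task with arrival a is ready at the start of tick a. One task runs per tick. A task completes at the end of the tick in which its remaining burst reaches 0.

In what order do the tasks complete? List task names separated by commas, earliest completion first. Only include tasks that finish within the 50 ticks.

t=0: L0/L1/L2 = AD/-/- → run A
t=1: L0/L1/L2 = AD/-/- → run A
t=2: L0/L1/L2 = ADB/-/- → run A
t=3: L0/L1/L2 = DB/A/- → run D
t=4: L0/L1/L2 = DBC/A/- → run D
t=5: L0/L1/L2 = DBCG/A/- → run D
t=6: L0/L1/L2 = BCG/AD/- → run B
t=7: L0/L1/L2 = BCGE/AD/- → run B
t=8: L0/L1/L2 = CGE/AD/- → run C
t=9: L0/L1/L2 = CGE/AD/- → run C
t=10: L0/L1/L2 = CGEFH/AD/- → run C
t=11: L0/L1/L2 = GEFH/ADC/- → run G
t=12: L0/L1/L2 = GEFH/ADC/- → run G
t=13: L0/L1/L2 = GEFH/ADC/- → run G
t=14: L0/L1/L2 = EFH/ADCG/- → run E
t=15: L0/L1/L2 = EFH/ADCG/- → run E
t=16: L0/L1/L2 = EFH/ADCG/- → run E
t=17: L0/L1/L2 = FH/ADCG/- → run F
t=18: L0/L1/L2 = FH/ADCG/- → run F
t=19: L0/L1/L2 = FH/ADCG/- → run F
t=20: L0/L1/L2 = H/ADCGF/- → run H
t=21: L0/L1/L2 = H/ADCGF/- → run H
t=22: L0/L1/L2 = H/ADCGF/- → run H
t=23: L0/L1/L2 = -/ADCGF/- → run A
t=24: L0/L1/L2 = -/ADCGF/- → run A
t=25: L0/L1/L2 = -/ADCGF/- → run A
t=26: L0/L1/L2 = -/ADCGF/- → run A
t=27: L0/L1/L2 = -/DCGF/- → run D
t=28: L0/L1/L2 = -/DCGF/- → run D
t=29: L0/L1/L2 = -/DCGF/- → run D
t=30: L0/L1/L2 = -/DCGF/- → run D
t=31: L0/L1/L2 = -/DCGF/- → run D
t=32: L0/L1/L2 = -/CGF/- → run C
t=33: L0/L1/L2 = -/CGF/- → run C
t=34: L0/L1/L2 = -/CGF/- → run C
t=35: L0/L1/L2 = -/CGF/- → run C
t=36: L0/L1/L2 = -/CGF/- → run C
t=37: L0/L1/L2 = -/GF/- → run G
t=38: L0/L1/L2 = -/GF/- → run G
t=39: L0/L1/L2 = -/F/- → run F
t=40: L0/L1/L2 = -/F/- → run F
t=41: L0/L1/L2 = -/F/- → run F
t=42: L0/L1/L2 = -/F/- → run F
t=43: L0/L1/L2 = -/F/- → run F
t=44: (idle)
t=45: (idle)
t=46: (idle)
t=47: (idle)
t=48: (idle)
t=49: (idle)

completion order = B, E, H, A, D, C, G, F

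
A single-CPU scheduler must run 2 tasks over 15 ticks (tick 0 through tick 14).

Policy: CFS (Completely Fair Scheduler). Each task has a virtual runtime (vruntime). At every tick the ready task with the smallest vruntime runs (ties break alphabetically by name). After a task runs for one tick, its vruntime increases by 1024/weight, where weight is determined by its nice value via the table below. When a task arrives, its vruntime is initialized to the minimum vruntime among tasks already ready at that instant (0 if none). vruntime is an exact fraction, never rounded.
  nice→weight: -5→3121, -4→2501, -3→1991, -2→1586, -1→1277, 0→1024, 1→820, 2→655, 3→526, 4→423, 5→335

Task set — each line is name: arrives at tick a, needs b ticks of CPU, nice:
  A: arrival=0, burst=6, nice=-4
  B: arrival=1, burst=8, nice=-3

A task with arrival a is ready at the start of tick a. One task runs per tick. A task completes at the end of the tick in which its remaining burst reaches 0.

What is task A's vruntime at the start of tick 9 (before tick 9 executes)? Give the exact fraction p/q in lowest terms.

t=0: vr[A=0] → run A
t=1: vr[A=1024/2501 B=1024/2501] → run A
t=2: vr[A=2048/2501 B=1024/2501] → run B
t=3: vr[A=2048/2501 B=4599808/4979491] → run A
t=4: vr[A=3072/2501 B=4599808/4979491] → run B
t=5: vr[A=3072/2501 B=7160832/4979491] → run A
t=6: vr[A=4096/2501 B=7160832/4979491] → run B
t=7: vr[A=4096/2501 B=9721856/4979491] → run A
t=8: vr[A=5120/2501 B=9721856/4979491] → run B
t=9: vr[A=5120/2501 B=12282880/4979491] → run A
t=10: vr[B=12282880/4979491] → run B
t=11: vr[B=14843904/4979491] → run B
t=12: vr[B=17404928/4979491] → run B
t=13: vr[B=19965952/4979491] → run B
t=14: (idle)

vruntime(A, start of tick 9) = 5120/2501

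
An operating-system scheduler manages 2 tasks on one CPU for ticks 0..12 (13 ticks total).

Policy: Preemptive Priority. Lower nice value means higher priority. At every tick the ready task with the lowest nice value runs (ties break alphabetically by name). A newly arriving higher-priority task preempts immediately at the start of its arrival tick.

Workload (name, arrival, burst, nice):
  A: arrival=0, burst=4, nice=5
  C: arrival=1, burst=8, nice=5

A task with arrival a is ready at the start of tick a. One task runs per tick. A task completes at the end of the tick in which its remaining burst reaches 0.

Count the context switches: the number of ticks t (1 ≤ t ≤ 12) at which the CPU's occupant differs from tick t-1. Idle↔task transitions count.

context switches = 2

t=0: ready={A} → run A
t=1: ready={A,C} → run A
t=2: ready={A,C} → run A
t=3: ready={A,C} → run A
t=4: ready={C} → run C
t=5: ready={C} → run C
t=6: ready={C} → run C
t=7: ready={C} → run C
t=8: ready={C} → run C
t=9: ready={C} → run C
t=10: ready={C} → run C
t=11: ready={C} → run C
t=12: (idle)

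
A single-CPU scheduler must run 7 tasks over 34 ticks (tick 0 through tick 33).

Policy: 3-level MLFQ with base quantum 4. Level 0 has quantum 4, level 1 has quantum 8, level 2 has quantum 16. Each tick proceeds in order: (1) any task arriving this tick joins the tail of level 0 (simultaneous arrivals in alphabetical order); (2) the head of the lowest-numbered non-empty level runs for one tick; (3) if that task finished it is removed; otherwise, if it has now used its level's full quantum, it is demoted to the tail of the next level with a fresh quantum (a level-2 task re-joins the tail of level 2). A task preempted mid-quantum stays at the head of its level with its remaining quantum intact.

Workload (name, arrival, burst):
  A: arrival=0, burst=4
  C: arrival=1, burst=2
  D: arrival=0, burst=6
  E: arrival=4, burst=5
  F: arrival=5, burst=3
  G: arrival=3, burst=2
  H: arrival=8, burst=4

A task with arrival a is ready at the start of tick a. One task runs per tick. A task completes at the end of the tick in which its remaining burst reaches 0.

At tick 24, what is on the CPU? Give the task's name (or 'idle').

t=0: L0/L1/L2 = AD/-/- → run A
t=1: L0/L1/L2 = ADC/-/- → run A
t=2: L0/L1/L2 = ADC/-/- → run A
t=3: L0/L1/L2 = ADCG/-/- → run A
t=4: L0/L1/L2 = DCGE/-/- → run D
t=5: L0/L1/L2 = DCGEF/-/- → run D
t=6: L0/L1/L2 = DCGEF/-/- → run D
t=7: L0/L1/L2 = DCGEF/-/- → run D
t=8: L0/L1/L2 = CGEFH/D/- → run C
t=9: L0/L1/L2 = CGEFH/D/- → run C
t=10: L0/L1/L2 = GEFH/D/- → run G
t=11: L0/L1/L2 = GEFH/D/- → run G
t=12: L0/L1/L2 = EFH/D/- → run E
t=13: L0/L1/L2 = EFH/D/- → run E
t=14: L0/L1/L2 = EFH/D/- → run E
t=15: L0/L1/L2 = EFH/D/- → run E
t=16: L0/L1/L2 = FH/DE/- → run F
t=17: L0/L1/L2 = FH/DE/- → run F
t=18: L0/L1/L2 = FH/DE/- → run F
t=19: L0/L1/L2 = H/DE/- → run H
t=20: L0/L1/L2 = H/DE/- → run H
t=21: L0/L1/L2 = H/DE/- → run H
t=22: L0/L1/L2 = H/DE/- → run H
t=23: L0/L1/L2 = -/DE/- → run D
t=24: L0/L1/L2 = -/DE/- → run D
t=25: L0/L1/L2 = -/E/- → run E
t=26: (idle)
t=27: (idle)
t=28: (idle)
t=29: (idle)
t=30: (idle)
t=31: (idle)
t=32: (idle)
t=33: (idle)

running at tick 24 = D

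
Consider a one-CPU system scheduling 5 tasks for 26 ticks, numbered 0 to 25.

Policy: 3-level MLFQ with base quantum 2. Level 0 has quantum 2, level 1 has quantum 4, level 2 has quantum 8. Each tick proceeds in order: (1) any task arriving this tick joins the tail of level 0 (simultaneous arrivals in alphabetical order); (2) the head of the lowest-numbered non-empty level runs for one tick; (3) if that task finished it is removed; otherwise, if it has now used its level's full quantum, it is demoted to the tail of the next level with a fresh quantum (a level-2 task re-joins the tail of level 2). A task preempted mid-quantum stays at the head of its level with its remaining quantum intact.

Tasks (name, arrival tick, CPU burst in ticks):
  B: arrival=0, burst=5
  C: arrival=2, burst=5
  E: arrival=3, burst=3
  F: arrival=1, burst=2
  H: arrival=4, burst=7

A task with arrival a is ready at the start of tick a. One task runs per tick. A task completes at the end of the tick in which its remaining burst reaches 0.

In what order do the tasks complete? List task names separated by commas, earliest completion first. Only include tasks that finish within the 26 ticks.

completion order = F, B, C, E, H

t=0: L0/L1/L2 = B/-/- → run B
t=1: L0/L1/L2 = BF/-/- → run B
t=2: L0/L1/L2 = FC/B/- → run F
t=3: L0/L1/L2 = FCE/B/- → run F
t=4: L0/L1/L2 = CEH/B/- → run C
t=5: L0/L1/L2 = CEH/B/- → run C
t=6: L0/L1/L2 = EH/BC/- → run E
t=7: L0/L1/L2 = EH/BC/- → run E
t=8: L0/L1/L2 = H/BCE/- → run H
t=9: L0/L1/L2 = H/BCE/- → run H
t=10: L0/L1/L2 = -/BCEH/- → run B
t=11: L0/L1/L2 = -/BCEH/- → run B
t=12: L0/L1/L2 = -/BCEH/- → run B
t=13: L0/L1/L2 = -/CEH/- → run C
t=14: L0/L1/L2 = -/CEH/- → run C
t=15: L0/L1/L2 = -/CEH/- → run C
t=16: L0/L1/L2 = -/EH/- → run E
t=17: L0/L1/L2 = -/H/- → run H
t=18: L0/L1/L2 = -/H/- → run H
t=19: L0/L1/L2 = -/H/- → run H
t=20: L0/L1/L2 = -/H/- → run H
t=21: L0/L1/L2 = -/-/H → run H
t=22: (idle)
t=23: (idle)
t=24: (idle)
t=25: (idle)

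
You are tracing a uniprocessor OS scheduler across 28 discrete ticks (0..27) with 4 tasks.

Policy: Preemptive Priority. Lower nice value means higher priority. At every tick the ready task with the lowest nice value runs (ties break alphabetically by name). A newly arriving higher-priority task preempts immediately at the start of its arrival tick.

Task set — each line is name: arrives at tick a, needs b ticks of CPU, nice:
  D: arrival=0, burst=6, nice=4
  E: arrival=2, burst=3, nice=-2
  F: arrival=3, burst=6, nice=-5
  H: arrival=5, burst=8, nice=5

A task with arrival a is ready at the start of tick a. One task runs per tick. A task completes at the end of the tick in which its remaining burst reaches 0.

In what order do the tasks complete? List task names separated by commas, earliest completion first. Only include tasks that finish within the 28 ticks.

t=0: ready={D} → run D
t=1: ready={D} → run D
t=2: ready={D,E} → run E
t=3: ready={D,E,F} → run F
t=4: ready={D,E,F} → run F
t=5: ready={D,E,F,H} → run F
t=6: ready={D,E,F,H} → run F
t=7: ready={D,E,F,H} → run F
t=8: ready={D,E,F,H} → run F
t=9: ready={D,E,H} → run E
t=10: ready={D,E,H} → run E
t=11: ready={D,H} → run D
t=12: ready={D,H} → run D
t=13: ready={D,H} → run D
t=14: ready={D,H} → run D
t=15: ready={H} → run H
t=16: ready={H} → run H
t=17: ready={H} → run H
t=18: ready={H} → run H
t=19: ready={H} → run H
t=20: ready={H} → run H
t=21: ready={H} → run H
t=22: ready={H} → run H
t=23: (idle)
t=24: (idle)
t=25: (idle)
t=26: (idle)
t=27: (idle)

completion order = F, E, D, H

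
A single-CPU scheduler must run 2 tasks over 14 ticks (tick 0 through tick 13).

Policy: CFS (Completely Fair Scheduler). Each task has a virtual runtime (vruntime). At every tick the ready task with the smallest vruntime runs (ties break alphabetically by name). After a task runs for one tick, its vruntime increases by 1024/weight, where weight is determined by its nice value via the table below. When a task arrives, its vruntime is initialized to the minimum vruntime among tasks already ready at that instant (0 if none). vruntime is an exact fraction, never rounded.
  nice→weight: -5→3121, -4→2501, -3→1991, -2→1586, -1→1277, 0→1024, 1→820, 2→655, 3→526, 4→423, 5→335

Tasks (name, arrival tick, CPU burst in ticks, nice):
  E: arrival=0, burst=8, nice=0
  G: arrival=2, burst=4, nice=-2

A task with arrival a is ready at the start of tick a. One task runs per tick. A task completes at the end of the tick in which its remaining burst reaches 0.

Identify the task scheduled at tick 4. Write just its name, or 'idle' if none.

t=0: vr[E=0] → run E
t=1: vr[E=1] → run E
t=2: vr[E=2 G=2] → run E
t=3: vr[E=3 G=2] → run G
t=4: vr[E=3 G=2098/793] → run G
t=5: vr[E=3 G=2610/793] → run E
t=6: vr[E=4 G=2610/793] → run G
t=7: vr[E=4 G=3122/793] → run G
t=8: vr[E=4] → run E
t=9: vr[E=5] → run E
t=10: vr[E=6] → run E
t=11: vr[E=7] → run E
t=12: (idle)
t=13: (idle)

running at tick 4 = G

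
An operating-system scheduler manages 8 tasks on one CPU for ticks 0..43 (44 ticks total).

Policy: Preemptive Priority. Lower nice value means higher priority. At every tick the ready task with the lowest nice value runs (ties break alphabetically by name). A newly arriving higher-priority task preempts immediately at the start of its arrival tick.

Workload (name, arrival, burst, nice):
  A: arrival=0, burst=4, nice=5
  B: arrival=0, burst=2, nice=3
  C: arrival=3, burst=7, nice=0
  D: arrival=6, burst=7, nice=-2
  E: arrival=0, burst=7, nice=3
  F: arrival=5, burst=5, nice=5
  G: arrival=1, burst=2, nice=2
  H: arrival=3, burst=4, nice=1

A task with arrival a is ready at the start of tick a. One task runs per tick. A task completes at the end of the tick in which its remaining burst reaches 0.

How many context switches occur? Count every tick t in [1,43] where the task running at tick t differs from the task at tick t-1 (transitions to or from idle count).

t=0: ready={A,B,E} → run B
t=1: ready={A,B,E,G} → run G
t=2: ready={A,B,E,G} → run G
t=3: ready={A,B,C,E,H} → run C
t=4: ready={A,B,C,E,H} → run C
t=5: ready={A,B,C,E,F,H} → run C
t=6: ready={A,B,C,D,E,F,H} → run D
t=7: ready={A,B,C,D,E,F,H} → run D
t=8: ready={A,B,C,D,E,F,H} → run D
t=9: ready={A,B,C,D,E,F,H} → run D
t=10: ready={A,B,C,D,E,F,H} → run D
t=11: ready={A,B,C,D,E,F,H} → run D
t=12: ready={A,B,C,D,E,F,H} → run D
t=13: ready={A,B,C,E,F,H} → run C
t=14: ready={A,B,C,E,F,H} → run C
t=15: ready={A,B,C,E,F,H} → run C
t=16: ready={A,B,C,E,F,H} → run C
t=17: ready={A,B,E,F,H} → run H
t=18: ready={A,B,E,F,H} → run H
t=19: ready={A,B,E,F,H} → run H
t=20: ready={A,B,E,F,H} → run H
t=21: ready={A,B,E,F} → run B
t=22: ready={A,E,F} → run E
t=23: ready={A,E,F} → run E
t=24: ready={A,E,F} → run E
t=25: ready={A,E,F} → run E
t=26: ready={A,E,F} → run E
t=27: ready={A,E,F} → run E
t=28: ready={A,E,F} → run E
t=29: ready={A,F} → run A
t=30: ready={A,F} → run A
t=31: ready={A,F} → run A
t=32: ready={A,F} → run A
t=33: ready={F} → run F
t=34: ready={F} → run F
t=35: ready={F} → run F
t=36: ready={F} → run F
t=37: ready={F} → run F
t=38: (idle)
t=39: (idle)
t=40: (idle)
t=41: (idle)
t=42: (idle)
t=43: (idle)

context switches = 10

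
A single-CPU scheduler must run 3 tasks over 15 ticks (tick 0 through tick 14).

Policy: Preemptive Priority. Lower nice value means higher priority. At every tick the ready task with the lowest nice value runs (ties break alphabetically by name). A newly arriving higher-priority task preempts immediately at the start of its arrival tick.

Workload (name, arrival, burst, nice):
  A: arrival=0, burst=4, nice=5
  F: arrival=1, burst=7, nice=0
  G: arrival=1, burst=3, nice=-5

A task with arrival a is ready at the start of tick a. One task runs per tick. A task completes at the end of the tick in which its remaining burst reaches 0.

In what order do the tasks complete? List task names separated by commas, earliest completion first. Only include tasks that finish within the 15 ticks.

t=0: ready={A} → run A
t=1: ready={A,F,G} → run G
t=2: ready={A,F,G} → run G
t=3: ready={A,F,G} → run G
t=4: ready={A,F} → run F
t=5: ready={A,F} → run F
t=6: ready={A,F} → run F
t=7: ready={A,F} → run F
t=8: ready={A,F} → run F
t=9: ready={A,F} → run F
t=10: ready={A,F} → run F
t=11: ready={A} → run A
t=12: ready={A} → run A
t=13: ready={A} → run A
t=14: (idle)

completion order = G, F, A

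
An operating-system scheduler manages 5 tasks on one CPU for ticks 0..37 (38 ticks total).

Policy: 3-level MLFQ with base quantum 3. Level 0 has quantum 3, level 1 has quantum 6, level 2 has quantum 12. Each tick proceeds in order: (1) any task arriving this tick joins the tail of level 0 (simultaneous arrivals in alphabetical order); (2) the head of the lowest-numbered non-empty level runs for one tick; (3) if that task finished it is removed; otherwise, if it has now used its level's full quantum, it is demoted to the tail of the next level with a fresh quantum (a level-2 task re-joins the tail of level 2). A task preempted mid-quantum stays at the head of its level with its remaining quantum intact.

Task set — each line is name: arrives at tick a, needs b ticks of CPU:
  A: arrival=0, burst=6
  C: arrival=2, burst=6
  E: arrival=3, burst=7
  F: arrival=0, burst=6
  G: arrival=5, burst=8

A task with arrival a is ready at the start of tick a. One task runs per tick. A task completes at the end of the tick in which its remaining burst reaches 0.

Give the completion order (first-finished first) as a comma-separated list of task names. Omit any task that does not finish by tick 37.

completion order = A, F, C, E, G

t=0: L0/L1/L2 = AF/-/- → run A
t=1: L0/L1/L2 = AF/-/- → run A
t=2: L0/L1/L2 = AFC/-/- → run A
t=3: L0/L1/L2 = FCE/A/- → run F
t=4: L0/L1/L2 = FCE/A/- → run F
t=5: L0/L1/L2 = FCEG/A/- → run F
t=6: L0/L1/L2 = CEG/AF/- → run C
t=7: L0/L1/L2 = CEG/AF/- → run C
t=8: L0/L1/L2 = CEG/AF/- → run C
t=9: L0/L1/L2 = EG/AFC/- → run E
t=10: L0/L1/L2 = EG/AFC/- → run E
t=11: L0/L1/L2 = EG/AFC/- → run E
t=12: L0/L1/L2 = G/AFCE/- → run G
t=13: L0/L1/L2 = G/AFCE/- → run G
t=14: L0/L1/L2 = G/AFCE/- → run G
t=15: L0/L1/L2 = -/AFCEG/- → run A
t=16: L0/L1/L2 = -/AFCEG/- → run A
t=17: L0/L1/L2 = -/AFCEG/- → run A
t=18: L0/L1/L2 = -/FCEG/- → run F
t=19: L0/L1/L2 = -/FCEG/- → run F
t=20: L0/L1/L2 = -/FCEG/- → run F
t=21: L0/L1/L2 = -/CEG/- → run C
t=22: L0/L1/L2 = -/CEG/- → run C
t=23: L0/L1/L2 = -/CEG/- → run C
t=24: L0/L1/L2 = -/EG/- → run E
t=25: L0/L1/L2 = -/EG/- → run E
t=26: L0/L1/L2 = -/EG/- → run E
t=27: L0/L1/L2 = -/EG/- → run E
t=28: L0/L1/L2 = -/G/- → run G
t=29: L0/L1/L2 = -/G/- → run G
t=30: L0/L1/L2 = -/G/- → run G
t=31: L0/L1/L2 = -/G/- → run G
t=32: L0/L1/L2 = -/G/- → run G
t=33: (idle)
t=34: (idle)
t=35: (idle)
t=36: (idle)
t=37: (idle)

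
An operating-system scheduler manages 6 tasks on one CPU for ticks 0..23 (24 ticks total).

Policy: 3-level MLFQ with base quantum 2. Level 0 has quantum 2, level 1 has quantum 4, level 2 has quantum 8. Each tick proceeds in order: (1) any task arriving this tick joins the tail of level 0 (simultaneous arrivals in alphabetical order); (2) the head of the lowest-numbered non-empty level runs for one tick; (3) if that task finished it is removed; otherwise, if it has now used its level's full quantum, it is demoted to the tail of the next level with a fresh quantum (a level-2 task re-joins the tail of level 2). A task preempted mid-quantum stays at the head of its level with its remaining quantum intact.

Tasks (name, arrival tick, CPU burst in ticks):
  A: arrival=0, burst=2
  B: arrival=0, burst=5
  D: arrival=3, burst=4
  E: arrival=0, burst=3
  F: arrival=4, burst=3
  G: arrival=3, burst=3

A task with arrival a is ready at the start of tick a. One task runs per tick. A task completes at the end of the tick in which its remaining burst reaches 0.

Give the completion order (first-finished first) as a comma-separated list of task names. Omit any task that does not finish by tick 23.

completion order = A, B, E, D, G, F

t=0: L0/L1/L2 = ABE/-/- → run A
t=1: L0/L1/L2 = ABE/-/- → run A
t=2: L0/L1/L2 = BE/-/- → run B
t=3: L0/L1/L2 = BEDG/-/- → run B
t=4: L0/L1/L2 = EDGF/B/- → run E
t=5: L0/L1/L2 = EDGF/B/- → run E
t=6: L0/L1/L2 = DGF/BE/- → run D
t=7: L0/L1/L2 = DGF/BE/- → run D
t=8: L0/L1/L2 = GF/BED/- → run G
t=9: L0/L1/L2 = GF/BED/- → run G
t=10: L0/L1/L2 = F/BEDG/- → run F
t=11: L0/L1/L2 = F/BEDG/- → run F
t=12: L0/L1/L2 = -/BEDGF/- → run B
t=13: L0/L1/L2 = -/BEDGF/- → run B
t=14: L0/L1/L2 = -/BEDGF/- → run B
t=15: L0/L1/L2 = -/EDGF/- → run E
t=16: L0/L1/L2 = -/DGF/- → run D
t=17: L0/L1/L2 = -/DGF/- → run D
t=18: L0/L1/L2 = -/GF/- → run G
t=19: L0/L1/L2 = -/F/- → run F
t=20: (idle)
t=21: (idle)
t=22: (idle)
t=23: (idle)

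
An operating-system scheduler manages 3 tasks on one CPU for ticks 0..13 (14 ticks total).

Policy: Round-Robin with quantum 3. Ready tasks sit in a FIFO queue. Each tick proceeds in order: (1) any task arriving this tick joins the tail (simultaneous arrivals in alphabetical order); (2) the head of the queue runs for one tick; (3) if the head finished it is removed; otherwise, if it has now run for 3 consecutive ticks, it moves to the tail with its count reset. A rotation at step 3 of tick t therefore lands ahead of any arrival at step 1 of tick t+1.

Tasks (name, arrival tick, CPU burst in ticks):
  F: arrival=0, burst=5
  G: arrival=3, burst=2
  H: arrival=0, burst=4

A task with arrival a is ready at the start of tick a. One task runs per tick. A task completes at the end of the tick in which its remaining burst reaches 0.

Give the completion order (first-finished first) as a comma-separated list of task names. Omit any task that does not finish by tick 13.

completion order = F, G, H

t=0: queue=[F,H] q_used=0 → run F
t=1: queue=[F,H] q_used=1 → run F
t=2: queue=[F,H] q_used=2 → run F
t=3: queue=[H,F,G] q_used=0 → run H
t=4: queue=[H,F,G] q_used=1 → run H
t=5: queue=[H,F,G] q_used=2 → run H
t=6: queue=[F,G,H] q_used=0 → run F
t=7: queue=[F,G,H] q_used=1 → run F
t=8: queue=[G,H] q_used=0 → run G
t=9: queue=[G,H] q_used=1 → run G
t=10: queue=[H] q_used=0 → run H
t=11: (idle)
t=12: (idle)
t=13: (idle)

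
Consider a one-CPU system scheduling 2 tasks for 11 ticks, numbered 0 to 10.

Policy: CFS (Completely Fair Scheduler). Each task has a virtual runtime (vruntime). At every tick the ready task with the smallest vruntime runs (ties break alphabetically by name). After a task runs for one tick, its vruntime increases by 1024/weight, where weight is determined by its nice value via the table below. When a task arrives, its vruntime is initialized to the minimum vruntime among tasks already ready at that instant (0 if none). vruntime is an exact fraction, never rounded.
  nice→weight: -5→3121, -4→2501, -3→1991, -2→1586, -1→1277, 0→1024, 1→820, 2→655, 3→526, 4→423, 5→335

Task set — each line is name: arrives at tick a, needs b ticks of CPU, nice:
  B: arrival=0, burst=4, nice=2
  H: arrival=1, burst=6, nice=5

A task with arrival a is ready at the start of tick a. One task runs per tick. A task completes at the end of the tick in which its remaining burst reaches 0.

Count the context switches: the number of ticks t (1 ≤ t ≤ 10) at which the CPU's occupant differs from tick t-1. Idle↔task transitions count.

context switches = 6

t=0: vr[B=0] → run B
t=1: vr[B=1024/655 H=1024/655] → run B
t=2: vr[B=2048/655 H=1024/655] → run H
t=3: vr[B=2048/655 H=202752/43885] → run B
t=4: vr[B=3072/655 H=202752/43885] → run H
t=5: vr[B=3072/655 H=336896/43885] → run B
t=6: vr[H=336896/43885] → run H
t=7: vr[H=94208/8777] → run H
t=8: vr[H=605184/43885] → run H
t=9: vr[H=739328/43885] → run H
t=10: (idle)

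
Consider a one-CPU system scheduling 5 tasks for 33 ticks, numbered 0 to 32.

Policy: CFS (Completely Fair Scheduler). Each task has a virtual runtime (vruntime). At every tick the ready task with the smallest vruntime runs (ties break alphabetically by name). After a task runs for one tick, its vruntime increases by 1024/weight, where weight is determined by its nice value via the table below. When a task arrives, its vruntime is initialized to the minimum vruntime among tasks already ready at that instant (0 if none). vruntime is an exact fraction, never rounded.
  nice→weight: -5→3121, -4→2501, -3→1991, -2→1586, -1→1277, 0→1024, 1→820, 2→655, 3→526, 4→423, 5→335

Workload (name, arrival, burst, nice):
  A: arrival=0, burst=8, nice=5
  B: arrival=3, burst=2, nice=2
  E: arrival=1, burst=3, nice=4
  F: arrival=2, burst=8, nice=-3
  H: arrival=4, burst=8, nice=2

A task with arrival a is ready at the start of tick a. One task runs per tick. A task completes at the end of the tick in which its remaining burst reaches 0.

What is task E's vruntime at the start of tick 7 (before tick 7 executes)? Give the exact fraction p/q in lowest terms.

t=0: vr[A=0] → run A
t=1: vr[A=1024/335 E=1024/335] → run A
t=2: vr[A=2048/335 E=1024/335 F=1024/335] → run E
t=3: vr[A=2048/335 B=1024/335 E=776192/141705 F=1024/335] → run B
t=4: vr[A=2048/335 B=202752/43885 E=776192/141705 F=1024/335 H=1024/335] → run F
t=5: vr[A=2048/335 B=202752/43885 E=776192/141705 F=2381824/666985 H=1024/335] → run H
t=6: vr[A=2048/335 B=202752/43885 E=776192/141705 F=2381824/666985 H=202752/43885] → run F
t=7: vr[A=2048/335 B=202752/43885 E=776192/141705 F=2724864/666985 H=202752/43885] → run F
t=8: vr[A=2048/335 B=202752/43885 E=776192/141705 F=3067904/666985 H=202752/43885] → run F
t=9: vr[A=2048/335 B=202752/43885 E=776192/141705 F=3410944/666985 H=202752/43885] → run B
t=10: vr[A=2048/335 E=776192/141705 F=3410944/666985 H=202752/43885] → run H
t=11: vr[A=2048/335 E=776192/141705 F=3410944/666985 H=54272/8777] → run F
t=12: vr[A=2048/335 E=776192/141705 F=3753984/666985 H=54272/8777] → run E
t=13: vr[A=2048/335 E=1119232/141705 F=3753984/666985 H=54272/8777] → run F
t=14: vr[A=2048/335 E=1119232/141705 F=4097024/666985 H=54272/8777] → run A
t=15: vr[A=3072/335 E=1119232/141705 F=4097024/666985 H=54272/8777] → run F
t=16: vr[A=3072/335 E=1119232/141705 F=4440064/666985 H=54272/8777] → run H
t=17: vr[A=3072/335 E=1119232/141705 F=4440064/666985 H=339968/43885] → run F
t=18: vr[A=3072/335 E=1119232/141705 H=339968/43885] → run H
t=19: vr[A=3072/335 E=1119232/141705 H=408576/43885] → run E
t=20: vr[A=3072/335 H=408576/43885] → run A
t=21: vr[A=4096/335 H=408576/43885] → run H
t=22: vr[A=4096/335 H=477184/43885] → run H
t=23: vr[A=4096/335 H=545792/43885] → run A
t=24: vr[A=1024/67 H=545792/43885] → run H
t=25: vr[A=1024/67 H=122880/8777] → run H
t=26: vr[A=1024/67] → run A
t=27: vr[A=6144/335] → run A
t=28: vr[A=7168/335] → run A
t=29: (idle)
t=30: (idle)
t=31: (idle)
t=32: (idle)

vruntime(E, start of tick 7) = 776192/141705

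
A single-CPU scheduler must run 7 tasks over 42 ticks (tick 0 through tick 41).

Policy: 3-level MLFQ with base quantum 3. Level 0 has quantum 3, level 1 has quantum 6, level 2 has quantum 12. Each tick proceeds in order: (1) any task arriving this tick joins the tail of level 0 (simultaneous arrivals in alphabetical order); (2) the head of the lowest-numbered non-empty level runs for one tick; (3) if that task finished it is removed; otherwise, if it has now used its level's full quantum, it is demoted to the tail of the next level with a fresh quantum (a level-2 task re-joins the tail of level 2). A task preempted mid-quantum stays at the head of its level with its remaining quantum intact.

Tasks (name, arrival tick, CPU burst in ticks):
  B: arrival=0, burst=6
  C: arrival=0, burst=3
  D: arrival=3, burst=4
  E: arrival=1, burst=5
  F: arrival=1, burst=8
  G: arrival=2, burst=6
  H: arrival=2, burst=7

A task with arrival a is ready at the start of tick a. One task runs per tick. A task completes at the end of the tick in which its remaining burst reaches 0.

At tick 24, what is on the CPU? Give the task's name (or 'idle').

t=0: L0/L1/L2 = BC/-/- → run B
t=1: L0/L1/L2 = BCEF/-/- → run B
t=2: L0/L1/L2 = BCEFGH/-/- → run B
t=3: L0/L1/L2 = CEFGHD/B/- → run C
t=4: L0/L1/L2 = CEFGHD/B/- → run C
t=5: L0/L1/L2 = CEFGHD/B/- → run C
t=6: L0/L1/L2 = EFGHD/B/- → run E
t=7: L0/L1/L2 = EFGHD/B/- → run E
t=8: L0/L1/L2 = EFGHD/B/- → run E
t=9: L0/L1/L2 = FGHD/BE/- → run F
t=10: L0/L1/L2 = FGHD/BE/- → run F
t=11: L0/L1/L2 = FGHD/BE/- → run F
t=12: L0/L1/L2 = GHD/BEF/- → run G
t=13: L0/L1/L2 = GHD/BEF/- → run G
t=14: L0/L1/L2 = GHD/BEF/- → run G
t=15: L0/L1/L2 = HD/BEFG/- → run H
t=16: L0/L1/L2 = HD/BEFG/- → run H
t=17: L0/L1/L2 = HD/BEFG/- → run H
t=18: L0/L1/L2 = D/BEFGH/- → run D
t=19: L0/L1/L2 = D/BEFGH/- → run D
t=20: L0/L1/L2 = D/BEFGH/- → run D
t=21: L0/L1/L2 = -/BEFGHD/- → run B
t=22: L0/L1/L2 = -/BEFGHD/- → run B
t=23: L0/L1/L2 = -/BEFGHD/- → run B
t=24: L0/L1/L2 = -/EFGHD/- → run E
t=25: L0/L1/L2 = -/EFGHD/- → run E
t=26: L0/L1/L2 = -/FGHD/- → run F
t=27: L0/L1/L2 = -/FGHD/- → run F
t=28: L0/L1/L2 = -/FGHD/- → run F
t=29: L0/L1/L2 = -/FGHD/- → run F
t=30: L0/L1/L2 = -/FGHD/- → run F
t=31: L0/L1/L2 = -/GHD/- → run G
t=32: L0/L1/L2 = -/GHD/- → run G
t=33: L0/L1/L2 = -/GHD/- → run G
t=34: L0/L1/L2 = -/HD/- → run H
t=35: L0/L1/L2 = -/HD/- → run H
t=36: L0/L1/L2 = -/HD/- → run H
t=37: L0/L1/L2 = -/HD/- → run H
t=38: L0/L1/L2 = -/D/- → run D
t=39: (idle)
t=40: (idle)
t=41: (idle)

running at tick 24 = E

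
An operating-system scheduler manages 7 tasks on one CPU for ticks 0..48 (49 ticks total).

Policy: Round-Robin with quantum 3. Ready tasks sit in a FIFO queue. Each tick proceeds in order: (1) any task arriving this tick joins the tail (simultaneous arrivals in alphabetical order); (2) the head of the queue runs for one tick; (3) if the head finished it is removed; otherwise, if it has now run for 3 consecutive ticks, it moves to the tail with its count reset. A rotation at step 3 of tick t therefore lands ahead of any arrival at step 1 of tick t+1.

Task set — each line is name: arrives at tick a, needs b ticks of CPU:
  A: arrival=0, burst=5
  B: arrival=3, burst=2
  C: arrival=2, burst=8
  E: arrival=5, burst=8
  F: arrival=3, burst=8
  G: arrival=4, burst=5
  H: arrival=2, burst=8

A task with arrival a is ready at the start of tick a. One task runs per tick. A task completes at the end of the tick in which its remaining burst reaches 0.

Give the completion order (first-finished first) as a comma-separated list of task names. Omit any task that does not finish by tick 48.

t=0: queue=[A] q_used=0 → run A
t=1: queue=[A] q_used=1 → run A
t=2: queue=[A,C,H] q_used=2 → run A
t=3: queue=[C,H,A,B,F] q_used=0 → run C
t=4: queue=[C,H,A,B,F,G] q_used=1 → run C
t=5: queue=[C,H,A,B,F,G,E] q_used=2 → run C
t=6: queue=[H,A,B,F,G,E,C] q_used=0 → run H
t=7: queue=[H,A,B,F,G,E,C] q_used=1 → run H
t=8: queue=[H,A,B,F,G,E,C] q_used=2 → run H
t=9: queue=[A,B,F,G,E,C,H] q_used=0 → run A
t=10: queue=[A,B,F,G,E,C,H] q_used=1 → run A
t=11: queue=[B,F,G,E,C,H] q_used=0 → run B
t=12: queue=[B,F,G,E,C,H] q_used=1 → run B
t=13: queue=[F,G,E,C,H] q_used=0 → run F
t=14: queue=[F,G,E,C,H] q_used=1 → run F
t=15: queue=[F,G,E,C,H] q_used=2 → run F
t=16: queue=[G,E,C,H,F] q_used=0 → run G
t=17: queue=[G,E,C,H,F] q_used=1 → run G
t=18: queue=[G,E,C,H,F] q_used=2 → run G
t=19: queue=[E,C,H,F,G] q_used=0 → run E
t=20: queue=[E,C,H,F,G] q_used=1 → run E
t=21: queue=[E,C,H,F,G] q_used=2 → run E
t=22: queue=[C,H,F,G,E] q_used=0 → run C
t=23: queue=[C,H,F,G,E] q_used=1 → run C
t=24: queue=[C,H,F,G,E] q_used=2 → run C
t=25: queue=[H,F,G,E,C] q_used=0 → run H
t=26: queue=[H,F,G,E,C] q_used=1 → run H
t=27: queue=[H,F,G,E,C] q_used=2 → run H
t=28: queue=[F,G,E,C,H] q_used=0 → run F
t=29: queue=[F,G,E,C,H] q_used=1 → run F
t=30: queue=[F,G,E,C,H] q_used=2 → run F
t=31: queue=[G,E,C,H,F] q_used=0 → run G
t=32: queue=[G,E,C,H,F] q_used=1 → run G
t=33: queue=[E,C,H,F] q_used=0 → run E
t=34: queue=[E,C,H,F] q_used=1 → run E
t=35: queue=[E,C,H,F] q_used=2 → run E
t=36: queue=[C,H,F,E] q_used=0 → run C
t=37: queue=[C,H,F,E] q_used=1 → run C
t=38: queue=[H,F,E] q_used=0 → run H
t=39: queue=[H,F,E] q_used=1 → run H
t=40: queue=[F,E] q_used=0 → run F
t=41: queue=[F,E] q_used=1 → run F
t=42: queue=[E] q_used=0 → run E
t=43: queue=[E] q_used=1 → run E
t=44: (idle)
t=45: (idle)
t=46: (idle)
t=47: (idle)
t=48: (idle)

completion order = A, B, G, C, H, F, E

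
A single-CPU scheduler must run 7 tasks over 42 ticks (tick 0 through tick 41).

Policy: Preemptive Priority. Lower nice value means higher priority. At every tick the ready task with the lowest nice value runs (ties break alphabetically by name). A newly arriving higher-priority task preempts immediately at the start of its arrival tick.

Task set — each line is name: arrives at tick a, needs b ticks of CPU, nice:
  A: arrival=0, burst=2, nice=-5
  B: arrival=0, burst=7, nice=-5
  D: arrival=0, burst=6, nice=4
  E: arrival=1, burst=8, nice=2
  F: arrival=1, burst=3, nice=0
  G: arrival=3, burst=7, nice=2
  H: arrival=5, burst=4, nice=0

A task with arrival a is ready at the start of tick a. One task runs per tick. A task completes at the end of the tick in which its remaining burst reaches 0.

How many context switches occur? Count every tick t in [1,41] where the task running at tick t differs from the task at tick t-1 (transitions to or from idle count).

context switches = 7

t=0: ready={A,B,D} → run A
t=1: ready={A,B,D,E,F} → run A
t=2: ready={B,D,E,F} → run B
t=3: ready={B,D,E,F,G} → run B
t=4: ready={B,D,E,F,G} → run B
t=5: ready={B,D,E,F,G,H} → run B
t=6: ready={B,D,E,F,G,H} → run B
t=7: ready={B,D,E,F,G,H} → run B
t=8: ready={B,D,E,F,G,H} → run B
t=9: ready={D,E,F,G,H} → run F
t=10: ready={D,E,F,G,H} → run F
t=11: ready={D,E,F,G,H} → run F
t=12: ready={D,E,G,H} → run H
t=13: ready={D,E,G,H} → run H
t=14: ready={D,E,G,H} → run H
t=15: ready={D,E,G,H} → run H
t=16: ready={D,E,G} → run E
t=17: ready={D,E,G} → run E
t=18: ready={D,E,G} → run E
t=19: ready={D,E,G} → run E
t=20: ready={D,E,G} → run E
t=21: ready={D,E,G} → run E
t=22: ready={D,E,G} → run E
t=23: ready={D,E,G} → run E
t=24: ready={D,G} → run G
t=25: ready={D,G} → run G
t=26: ready={D,G} → run G
t=27: ready={D,G} → run G
t=28: ready={D,G} → run G
t=29: ready={D,G} → run G
t=30: ready={D,G} → run G
t=31: ready={D} → run D
t=32: ready={D} → run D
t=33: ready={D} → run D
t=34: ready={D} → run D
t=35: ready={D} → run D
t=36: ready={D} → run D
t=37: (idle)
t=38: (idle)
t=39: (idle)
t=40: (idle)
t=41: (idle)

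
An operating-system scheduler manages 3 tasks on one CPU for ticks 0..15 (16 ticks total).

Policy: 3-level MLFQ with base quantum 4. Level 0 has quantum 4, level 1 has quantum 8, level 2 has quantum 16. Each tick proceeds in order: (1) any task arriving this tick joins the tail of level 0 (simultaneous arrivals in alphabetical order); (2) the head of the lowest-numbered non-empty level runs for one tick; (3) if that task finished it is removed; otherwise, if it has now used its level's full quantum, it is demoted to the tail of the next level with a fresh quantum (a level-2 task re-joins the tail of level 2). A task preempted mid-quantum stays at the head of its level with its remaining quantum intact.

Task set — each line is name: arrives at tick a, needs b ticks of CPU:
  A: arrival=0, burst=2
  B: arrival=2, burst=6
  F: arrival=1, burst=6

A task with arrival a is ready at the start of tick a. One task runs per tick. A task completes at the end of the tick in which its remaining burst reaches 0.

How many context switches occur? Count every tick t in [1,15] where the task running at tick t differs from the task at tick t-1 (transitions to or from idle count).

context switches = 5

t=0: L0/L1/L2 = A/-/- → run A
t=1: L0/L1/L2 = AF/-/- → run A
t=2: L0/L1/L2 = FB/-/- → run F
t=3: L0/L1/L2 = FB/-/- → run F
t=4: L0/L1/L2 = FB/-/- → run F
t=5: L0/L1/L2 = FB/-/- → run F
t=6: L0/L1/L2 = B/F/- → run B
t=7: L0/L1/L2 = B/F/- → run B
t=8: L0/L1/L2 = B/F/- → run B
t=9: L0/L1/L2 = B/F/- → run B
t=10: L0/L1/L2 = -/FB/- → run F
t=11: L0/L1/L2 = -/FB/- → run F
t=12: L0/L1/L2 = -/B/- → run B
t=13: L0/L1/L2 = -/B/- → run B
t=14: (idle)
t=15: (idle)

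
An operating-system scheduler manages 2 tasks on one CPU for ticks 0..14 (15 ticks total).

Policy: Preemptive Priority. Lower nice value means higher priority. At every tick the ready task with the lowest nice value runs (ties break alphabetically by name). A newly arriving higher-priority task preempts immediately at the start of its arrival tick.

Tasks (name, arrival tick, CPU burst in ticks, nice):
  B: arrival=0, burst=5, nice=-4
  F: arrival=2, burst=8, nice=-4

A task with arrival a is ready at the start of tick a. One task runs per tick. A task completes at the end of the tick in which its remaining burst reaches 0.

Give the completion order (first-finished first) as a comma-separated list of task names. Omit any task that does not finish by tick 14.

t=0: ready={B} → run B
t=1: ready={B} → run B
t=2: ready={B,F} → run B
t=3: ready={B,F} → run B
t=4: ready={B,F} → run B
t=5: ready={F} → run F
t=6: ready={F} → run F
t=7: ready={F} → run F
t=8: ready={F} → run F
t=9: ready={F} → run F
t=10: ready={F} → run F
t=11: ready={F} → run F
t=12: ready={F} → run F
t=13: (idle)
t=14: (idle)

completion order = B, F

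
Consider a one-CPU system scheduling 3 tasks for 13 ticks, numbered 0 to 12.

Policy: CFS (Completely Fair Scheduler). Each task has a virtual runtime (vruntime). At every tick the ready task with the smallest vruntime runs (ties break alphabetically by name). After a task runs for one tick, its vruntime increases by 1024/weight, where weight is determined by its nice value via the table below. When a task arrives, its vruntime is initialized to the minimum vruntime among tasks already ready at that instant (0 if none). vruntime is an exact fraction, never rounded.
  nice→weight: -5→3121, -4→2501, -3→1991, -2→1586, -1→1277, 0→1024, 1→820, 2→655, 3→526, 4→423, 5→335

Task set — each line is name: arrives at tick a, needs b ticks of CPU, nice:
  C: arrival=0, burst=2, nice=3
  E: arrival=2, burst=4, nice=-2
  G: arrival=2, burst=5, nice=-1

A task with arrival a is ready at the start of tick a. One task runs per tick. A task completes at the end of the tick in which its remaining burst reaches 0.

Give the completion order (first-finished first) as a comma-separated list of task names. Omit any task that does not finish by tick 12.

t=0: vr[C=0] → run C
t=1: vr[C=512/263] → run C
t=2: vr[E=0 G=0] → run E
t=3: vr[E=512/793 G=0] → run G
t=4: vr[E=512/793 G=1024/1277] → run E
t=5: vr[E=1024/793 G=1024/1277] → run G
t=6: vr[E=1024/793 G=2048/1277] → run E
t=7: vr[E=1536/793 G=2048/1277] → run G
t=8: vr[E=1536/793 G=3072/1277] → run E
t=9: vr[G=3072/1277] → run G
t=10: vr[G=4096/1277] → run G
t=11: (idle)
t=12: (idle)

completion order = C, E, G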